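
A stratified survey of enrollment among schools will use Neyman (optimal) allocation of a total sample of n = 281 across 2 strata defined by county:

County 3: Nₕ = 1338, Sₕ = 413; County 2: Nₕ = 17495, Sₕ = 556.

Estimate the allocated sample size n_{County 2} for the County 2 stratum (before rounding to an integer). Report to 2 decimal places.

Neyman allocation: nₕ = n·NₕSₕ / Σⱼ NⱼSⱼ.
Σ NⱼSⱼ = 1338·413 + 17495·556 = 1.0279814 × 10^7.
n_{County 2} = 281·17495·556 / (1.0279814 × 10^7) = 265.89.

265.89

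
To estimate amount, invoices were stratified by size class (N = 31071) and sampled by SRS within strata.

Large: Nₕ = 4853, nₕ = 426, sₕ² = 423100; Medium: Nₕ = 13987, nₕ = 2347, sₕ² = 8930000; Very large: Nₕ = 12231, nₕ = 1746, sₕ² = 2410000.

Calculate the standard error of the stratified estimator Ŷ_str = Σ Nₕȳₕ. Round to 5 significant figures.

904330

Var(Ŷ_str) = Σₕ Nₕ²(1 − fₕ)sₕ²/nₕ.
Large: 4853²·(1 − 426/4853)·423100/426 = 2.1337977 × 10^10.
Medium: 13987²·(1 − 2347/13987)·8930000/2347 = 6.1946379 × 10^11.
Very large: 12231²·(1 − 1746/12231)·2410000/1746 = 1.770122 × 10^11.
Sum = 8.1781397 × 10^11.
SE = √(8.1781397 × 10^11) = 904330.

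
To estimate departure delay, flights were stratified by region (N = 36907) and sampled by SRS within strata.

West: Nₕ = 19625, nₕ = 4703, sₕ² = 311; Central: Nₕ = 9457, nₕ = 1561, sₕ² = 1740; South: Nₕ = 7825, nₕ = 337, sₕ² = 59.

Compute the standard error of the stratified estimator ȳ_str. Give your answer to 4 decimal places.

0.2878

Var(ȳ_str) = Σₕ Wₕ²(1 − fₕ)sₕ²/nₕ with Wₕ = Nₕ/N, N = 36907.
West: Wₕ = 0.53174195; term = 0.53174195²·(1 − 0.23964331)·311/4703 = 0.014216891.
Central: Wₕ = 0.25623865; term = 0.25623865²·(1 − 0.16506292)·1740/1561 = 0.061106778.
South: Wₕ = 0.21201940; term = 0.21201940²·(1 − 0.04306709)·59/337 = 0.0075310374.
Sum = 0.082854706.
SE = √(0.082854706) = 0.2878.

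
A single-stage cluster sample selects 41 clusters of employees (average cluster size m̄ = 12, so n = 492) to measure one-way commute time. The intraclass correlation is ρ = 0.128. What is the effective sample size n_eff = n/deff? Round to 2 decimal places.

deff = 1 + (12 − 1)·0.128 = 1 + 1.408 = 2.408.
n_eff = 492 / 2.408 = 204.32.

204.32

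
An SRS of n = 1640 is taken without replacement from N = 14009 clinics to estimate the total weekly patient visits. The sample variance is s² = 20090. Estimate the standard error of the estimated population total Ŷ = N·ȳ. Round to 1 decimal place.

Var(Ŷ) = N²·Var(ȳ) = N²·(1 − n/N)·s²/n.
f = 1640/14009 = 0.11706760; Var(ȳ) = 0.88293240·20090/1640 = 10.815922.
Var(Ŷ) = 14009² · 10.815922 = 2.1226472 × 10^9.
SE(Ŷ) = √(2.1226472 × 10^9) = 46072.2.

46072.2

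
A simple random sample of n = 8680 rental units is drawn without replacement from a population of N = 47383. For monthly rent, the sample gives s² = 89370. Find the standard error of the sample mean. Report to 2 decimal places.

2.90

Under SRS without replacement, Var(ȳ) = (1 − f)·s²/n with f = n/N = 8680/47383 = 0.18318806.
Var(ȳ) = (1 − 0.18318806)·89370/8680 = 0.81681194·10.296083 = 8.4099635.
SE(ȳ) = √(8.4099635) = 2.90.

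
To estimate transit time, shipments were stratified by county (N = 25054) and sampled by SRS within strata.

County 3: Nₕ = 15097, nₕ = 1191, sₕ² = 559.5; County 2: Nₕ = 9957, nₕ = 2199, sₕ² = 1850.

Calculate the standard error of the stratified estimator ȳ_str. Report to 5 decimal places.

Var(ȳ_str) = Σₕ Wₕ²(1 − fₕ)sₕ²/nₕ with Wₕ = Nₕ/N, N = 25054.
County 3: Wₕ = 0.60257843; term = 0.60257843²·(1 − 0.07888985)·559.5/1191 = 0.15711841.
County 2: Wₕ = 0.39742157; term = 0.39742157²·(1 − 0.22084965)·1850/2199 = 0.10353105.
Sum = 0.26064946.
SE = √(0.26064946) = 0.51054.

0.51054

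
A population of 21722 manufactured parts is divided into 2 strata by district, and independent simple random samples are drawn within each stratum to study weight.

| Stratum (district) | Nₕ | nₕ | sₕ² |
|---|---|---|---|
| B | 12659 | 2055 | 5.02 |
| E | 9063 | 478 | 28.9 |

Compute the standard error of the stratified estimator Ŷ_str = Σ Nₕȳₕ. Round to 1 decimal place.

Var(Ŷ_str) = Σₕ Nₕ²(1 − fₕ)sₕ²/nₕ.
B: 12659²·(1 − 2055/12659)·5.02/2055 = 327914.79.
E: 9063²·(1 − 478/9063)·28.9/478 = 4.7041615 × 10^6.
Sum = 5.0320763 × 10^6.
SE = √(5.0320763 × 10^6) = 2243.2.

2243.2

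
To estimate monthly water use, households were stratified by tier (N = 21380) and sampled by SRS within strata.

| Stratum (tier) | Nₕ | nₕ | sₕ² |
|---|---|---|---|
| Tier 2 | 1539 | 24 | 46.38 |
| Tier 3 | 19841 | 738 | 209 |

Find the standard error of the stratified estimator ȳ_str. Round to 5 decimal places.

Var(ȳ_str) = Σₕ Wₕ²(1 − fₕ)sₕ²/nₕ with Wₕ = Nₕ/N, N = 21380.
Tier 2: Wₕ = 0.07198316; term = 0.07198316²·(1 − 0.01559454)·46.38/24 = 0.0098572405.
Tier 3: Wₕ = 0.92801684; term = 0.92801684²·(1 − 0.03719571)·209/738 = 0.23482247.
Sum = 0.24467971.
SE = √(0.24467971) = 0.49465.

0.49465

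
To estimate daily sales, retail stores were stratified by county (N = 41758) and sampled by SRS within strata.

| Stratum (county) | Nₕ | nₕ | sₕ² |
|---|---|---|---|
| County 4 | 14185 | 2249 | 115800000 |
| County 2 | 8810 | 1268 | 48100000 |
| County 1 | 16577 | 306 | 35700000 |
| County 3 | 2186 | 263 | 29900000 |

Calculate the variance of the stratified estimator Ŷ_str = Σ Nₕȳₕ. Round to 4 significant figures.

4.318 × 10^13

Var(Ŷ_str) = Σₕ Nₕ²(1 − fₕ)sₕ²/nₕ.
County 4: 14185²·(1 − 2249/14185)·115800000/2249 = 8.7178071 × 10^12.
County 2: 8810²·(1 − 1268/8810)·48100000/1268 = 2.520509 × 10^12.
County 1: 16577²·(1 − 306/16577)·35700000/306 = 3.1467843 × 10^13.
County 3: 2186²·(1 − 263/2186)·29900000/263 = 4.7790864 × 10^11.
Sum = 4.3184068 × 10^13.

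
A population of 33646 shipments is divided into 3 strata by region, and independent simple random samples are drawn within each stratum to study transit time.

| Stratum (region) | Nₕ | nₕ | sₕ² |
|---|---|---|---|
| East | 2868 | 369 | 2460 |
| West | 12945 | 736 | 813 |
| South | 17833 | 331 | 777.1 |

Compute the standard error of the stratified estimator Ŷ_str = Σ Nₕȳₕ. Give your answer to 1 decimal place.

30905.0

Var(Ŷ_str) = Σₕ Nₕ²(1 − fₕ)sₕ²/nₕ.
East: 2868²·(1 − 369/2868)·2460/369 = 4.778088 × 10^7.
West: 12945²·(1 − 736/12945)·813/736 = 1.7458016 × 10^8.
South: 17833²·(1 − 331/17833)·777.1/331 = 7.3275874 × 10^8.
Sum = 9.5511978 × 10^8.
SE = √(9.5511978 × 10^8) = 30905.0.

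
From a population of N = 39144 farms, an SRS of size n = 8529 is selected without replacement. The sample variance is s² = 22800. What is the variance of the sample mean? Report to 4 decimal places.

2.0908

Under SRS without replacement, Var(ȳ) = (1 − f)·s²/n with f = n/N = 8529/39144 = 0.21788780.
Var(ȳ) = (1 − 0.21788780)·22800/8529 = 0.78211220·2.6732325 = 2.0907678.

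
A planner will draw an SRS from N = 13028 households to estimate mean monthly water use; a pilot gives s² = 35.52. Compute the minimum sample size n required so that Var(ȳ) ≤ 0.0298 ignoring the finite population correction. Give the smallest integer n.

Without fpc, n₀ = s²/D = 35.52/0.0298 = 1191.9463.
Rounding up, n = 1192.

1192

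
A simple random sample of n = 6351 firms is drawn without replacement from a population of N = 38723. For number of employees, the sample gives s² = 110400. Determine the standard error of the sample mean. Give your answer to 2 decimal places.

Under SRS without replacement, Var(ȳ) = (1 − f)·s²/n with f = n/N = 6351/38723 = 0.16401105.
Var(ȳ) = (1 − 0.16401105)·110400/6351 = 0.83598895·17.383089 = 14.532071.
SE(ȳ) = √(14.532071) = 3.81.

3.81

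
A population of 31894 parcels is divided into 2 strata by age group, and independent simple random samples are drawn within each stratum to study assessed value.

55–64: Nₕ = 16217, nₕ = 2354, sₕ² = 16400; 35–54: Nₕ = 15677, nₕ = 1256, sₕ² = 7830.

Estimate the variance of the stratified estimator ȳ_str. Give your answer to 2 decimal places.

Var(ȳ_str) = Σₕ Wₕ²(1 − fₕ)sₕ²/nₕ with Wₕ = Nₕ/N, N = 31894.
55–64: Wₕ = 0.50846554; term = 0.50846554²·(1 − 0.14515632)·16400/2354 = 1.5397391.
35–54: Wₕ = 0.49153446; term = 0.49153446²·(1 − 0.08011737)·7830/1256 = 1.385519.
Sum = 2.9252581.

2.93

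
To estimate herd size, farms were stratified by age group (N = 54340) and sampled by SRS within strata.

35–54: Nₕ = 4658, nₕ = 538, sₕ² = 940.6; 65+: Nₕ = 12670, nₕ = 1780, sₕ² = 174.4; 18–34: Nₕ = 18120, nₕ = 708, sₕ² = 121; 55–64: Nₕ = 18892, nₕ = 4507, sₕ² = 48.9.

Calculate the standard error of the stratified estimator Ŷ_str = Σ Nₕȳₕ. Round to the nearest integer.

10195

Var(Ŷ_str) = Σₕ Nₕ²(1 − fₕ)sₕ²/nₕ.
35–54: 4658²·(1 − 538/4658)·940.6/538 = 3.3552076 × 10^7.
65+: 12670²·(1 − 1780/12670)·174.4/1780 = 1.3518577 × 10^7.
18–34: 18120²·(1 − 708/18120)·121/708 = 5.3921127 × 10^7.
55–64: 18892²·(1 − 4507/18892)·48.9/4507 = 2.9485541 × 10^6.
Sum = 1.0394033 × 10^8.
SE = √(1.0394033 × 10^8) = 10195.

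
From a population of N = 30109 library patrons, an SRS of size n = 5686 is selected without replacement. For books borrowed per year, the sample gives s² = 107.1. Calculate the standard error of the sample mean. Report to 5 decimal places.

0.12361

Under SRS without replacement, Var(ȳ) = (1 − f)·s²/n with f = n/N = 5686/30109 = 0.18884719.
Var(ȳ) = (1 − 0.18884719)·107.1/5686 = 0.81115281·0.018835737 = 0.015278661.
SE(ȳ) = √(0.015278661) = 0.12361.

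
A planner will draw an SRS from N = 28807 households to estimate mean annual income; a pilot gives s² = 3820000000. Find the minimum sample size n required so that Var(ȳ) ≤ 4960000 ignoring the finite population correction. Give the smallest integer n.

771

Without fpc, n₀ = s²/D = 3820000000/4960000 = 770.1613.
Rounding up, n = 771.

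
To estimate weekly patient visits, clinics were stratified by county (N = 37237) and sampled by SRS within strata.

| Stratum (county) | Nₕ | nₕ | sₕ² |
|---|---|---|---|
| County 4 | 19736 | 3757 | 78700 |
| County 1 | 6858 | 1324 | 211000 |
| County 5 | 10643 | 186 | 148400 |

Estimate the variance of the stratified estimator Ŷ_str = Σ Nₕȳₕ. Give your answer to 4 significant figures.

Var(Ŷ_str) = Σₕ Nₕ²(1 − fₕ)sₕ²/nₕ.
County 4: 19736²·(1 − 3757/19736)·78700/3757 = 6.6060563 × 10^9.
County 1: 6858²·(1 − 1324/6858)·211000/1324 = 6.0482691 × 10^9.
County 5: 10643²·(1 − 186/10643)·148400/186 = 8.8795739 × 10^10.
Sum = 1.0145006 × 10^11.

1.015 × 10^11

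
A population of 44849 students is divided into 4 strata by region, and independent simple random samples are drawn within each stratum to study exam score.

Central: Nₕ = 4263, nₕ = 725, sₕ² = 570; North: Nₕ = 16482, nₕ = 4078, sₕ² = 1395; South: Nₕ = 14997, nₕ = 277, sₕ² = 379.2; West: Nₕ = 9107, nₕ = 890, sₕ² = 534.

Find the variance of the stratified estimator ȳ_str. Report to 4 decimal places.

Var(ȳ_str) = Σₕ Wₕ²(1 − fₕ)sₕ²/nₕ with Wₕ = Nₕ/N, N = 44849.
Central: Wₕ = 0.09505229; term = 0.09505229²·(1 − 0.17006803)·570/725 = 0.0058952806.
North: Wₕ = 0.36749983; term = 0.36749983²·(1 − 0.24742143)·1395/4078 = 0.034769074.
South: Wₕ = 0.33438873; term = 0.33438873²·(1 − 0.01847036)·379.2/277 = 0.15024334.
West: Wₕ = 0.20305915; term = 0.20305915²·(1 − 0.09772702)·534/890 = 0.022322064.
Sum = 0.21322976.

0.2132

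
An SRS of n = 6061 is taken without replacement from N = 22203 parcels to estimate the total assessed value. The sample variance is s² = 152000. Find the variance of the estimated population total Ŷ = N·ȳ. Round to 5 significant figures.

Var(Ŷ) = N²·Var(ȳ) = N²·(1 − n/N)·s²/n.
f = 6061/22203 = 0.27298113; Var(ȳ) = 0.72701887·152000/6061 = 18.232448.
Var(Ŷ) = 22203² · 18.232448 = 8.9881084 × 10^9.

8.9881 × 10^9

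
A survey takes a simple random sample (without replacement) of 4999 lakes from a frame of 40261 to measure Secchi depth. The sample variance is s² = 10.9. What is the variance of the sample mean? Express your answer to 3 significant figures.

0.00191

Under SRS without replacement, Var(ȳ) = (1 − f)·s²/n with f = n/N = 4999/40261 = 0.12416482.
Var(ȳ) = (1 − 0.12416482)·10.9/4999 = 0.87583518·0.0021804361 = 0.0019097026.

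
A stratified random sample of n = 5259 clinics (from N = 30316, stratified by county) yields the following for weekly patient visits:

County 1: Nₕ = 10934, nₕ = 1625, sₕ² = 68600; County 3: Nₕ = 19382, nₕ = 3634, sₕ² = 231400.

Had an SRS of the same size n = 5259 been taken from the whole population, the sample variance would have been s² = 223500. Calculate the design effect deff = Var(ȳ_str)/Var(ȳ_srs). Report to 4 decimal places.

0.7351

Var(ȳ_str) = Σ Wₕ²(1−fₕ)sₕ²/nₕ with Wₕ = Nₕ/30316:
  County 1: (10934/30316)²·(1−1625/10934)·68600/1625 = 4.6752954
  County 3: (19382/30316)²·(1−3634/19382)·231400/3634 = 21.14748
  → Var(ȳ_str) = 25.822775.
Var(ȳ_srs) = (1 − 5259/30316)·223500/5259 = 35.126229.
deff = 25.822775 / 35.126229 = 0.7351.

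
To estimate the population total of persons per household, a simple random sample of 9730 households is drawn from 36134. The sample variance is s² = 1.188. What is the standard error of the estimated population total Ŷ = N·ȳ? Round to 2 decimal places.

Var(Ŷ) = N²·Var(ȳ) = N²·(1 − n/N)·s²/n.
f = 9730/36134 = 0.26927547; Var(ȳ) = 0.73072453·1.188/9730 = 8.9218986 × 10^-5.
Var(Ŷ) = 36134² · (8.9218986 × 10^-5) = 116490.19.
SE(Ŷ) = √(116490.19) = 341.31.

341.31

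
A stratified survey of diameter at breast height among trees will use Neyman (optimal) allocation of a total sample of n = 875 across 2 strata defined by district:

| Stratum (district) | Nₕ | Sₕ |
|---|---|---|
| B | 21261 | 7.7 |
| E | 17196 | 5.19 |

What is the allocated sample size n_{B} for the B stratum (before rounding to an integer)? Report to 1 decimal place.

566.3

Neyman allocation: nₕ = n·NₕSₕ / Σⱼ NⱼSⱼ.
Σ NⱼSⱼ = 21261·7.7 + 17196·5.19 = 252956.94.
n_{B} = 875·21261·7.7 / 252956.94 = 566.3.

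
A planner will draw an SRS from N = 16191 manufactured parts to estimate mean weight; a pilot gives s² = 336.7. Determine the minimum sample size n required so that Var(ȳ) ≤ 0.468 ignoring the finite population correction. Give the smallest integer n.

Without fpc, n₀ = s²/D = 336.7/0.468 = 719.4444.
Rounding up, n = 720.

720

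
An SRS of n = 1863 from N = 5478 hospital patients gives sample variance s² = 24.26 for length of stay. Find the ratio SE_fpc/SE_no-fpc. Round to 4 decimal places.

f = n/N = 1863/5478 = 0.34008762.
SE_no-fpc = √(s²/n) = 0.11411401; SE_fpc = √((1−f)s²/n) = 0.092700507.
Ratio = √(1−f) = 0.81234991.

0.8123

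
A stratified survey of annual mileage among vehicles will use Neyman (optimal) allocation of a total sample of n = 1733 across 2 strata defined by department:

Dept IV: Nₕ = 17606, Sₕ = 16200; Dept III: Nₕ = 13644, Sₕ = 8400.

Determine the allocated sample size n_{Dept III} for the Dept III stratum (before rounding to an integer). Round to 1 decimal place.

Neyman allocation: nₕ = n·NₕSₕ / Σⱼ NⱼSⱼ.
Σ NⱼSⱼ = 17606·16200 + 13644·8400 = 3.998268 × 10^8.
n_{Dept III} = 1733·13644·8400 / (3.998268 × 10^8) = 496.8.

496.8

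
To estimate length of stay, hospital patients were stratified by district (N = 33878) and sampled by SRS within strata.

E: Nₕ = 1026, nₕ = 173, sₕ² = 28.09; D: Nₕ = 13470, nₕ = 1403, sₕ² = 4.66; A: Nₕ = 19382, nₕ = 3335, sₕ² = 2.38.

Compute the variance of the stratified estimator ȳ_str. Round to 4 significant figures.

7.876 × 10^-4

Var(ȳ_str) = Σₕ Wₕ²(1 − fₕ)sₕ²/nₕ with Wₕ = Nₕ/N, N = 33878.
E: Wₕ = 0.03028514; term = 0.03028514²·(1 − 0.16861598)·28.09/173 = 1.2381307 × 10^-4.
D: Wₕ = 0.39760316; term = 0.39760316²·(1 − 0.10415739)·4.66/1403 = 4.7039167 × 10^-4.
A: Wₕ = 0.57211169; term = 0.57211169²·(1 − 0.17206687)·2.38/3335 = 1.9339179 × 10^-4.
Sum = 7.8759653 × 10^-4.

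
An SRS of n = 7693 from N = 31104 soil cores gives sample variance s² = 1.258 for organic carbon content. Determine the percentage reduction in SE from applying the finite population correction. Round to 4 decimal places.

13.2435

f = n/N = 7693/31104 = 0.24733153.
SE_no-fpc = √(s²/n) = 0.0127877; SE_fpc = √((1−f)s²/n) = 0.011094157.
Ratio = √(1−f) = 0.86756468. Reduction = 100·(1 − 0.86756468) = 13.2435%.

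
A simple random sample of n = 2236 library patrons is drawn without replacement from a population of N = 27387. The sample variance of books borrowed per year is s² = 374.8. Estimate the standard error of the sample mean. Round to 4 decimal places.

Under SRS without replacement, Var(ȳ) = (1 − f)·s²/n with f = n/N = 2236/27387 = 0.08164458.
Var(ȳ) = (1 − 0.08164458)·374.8/2236 = 0.91835542·0.16762075 = 0.15393543.
SE(ȳ) = √(0.15393543) = 0.3923.

0.3923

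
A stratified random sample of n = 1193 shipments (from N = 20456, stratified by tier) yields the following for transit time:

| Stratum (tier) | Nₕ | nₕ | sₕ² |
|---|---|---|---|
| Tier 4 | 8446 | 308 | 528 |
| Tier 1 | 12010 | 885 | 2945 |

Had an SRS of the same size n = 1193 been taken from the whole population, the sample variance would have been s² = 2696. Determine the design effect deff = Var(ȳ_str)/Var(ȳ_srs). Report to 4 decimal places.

0.6316

Var(ȳ_str) = Σ Wₕ²(1−fₕ)sₕ²/nₕ with Wₕ = Nₕ/20456:
  Tier 4: (8446/20456)²·(1−308/8446)·528/308 = 0.28158566
  Tier 1: (12010/20456)²·(1−885/12010)·2945/885 = 1.0625359
  → Var(ȳ_str) = 1.3441216.
Var(ȳ_srs) = (1 − 1193/20456)·2696/1193 = 2.128054.
deff = 1.3441216 / 2.128054 = 0.6316.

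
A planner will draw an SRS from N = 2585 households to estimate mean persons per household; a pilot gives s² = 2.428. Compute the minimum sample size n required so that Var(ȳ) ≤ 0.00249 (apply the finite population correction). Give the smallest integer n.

709

Without fpc, n₀ = s²/D = 2.428/0.00249 = 975.1004.
With fpc, (1 − n/N)·s²/n ≤ D requires n ≥ n₀/(1 + n₀/N) = 975.1004/(1 + 975.1004/2585) = 708.0234.
Rounding up, n = 709.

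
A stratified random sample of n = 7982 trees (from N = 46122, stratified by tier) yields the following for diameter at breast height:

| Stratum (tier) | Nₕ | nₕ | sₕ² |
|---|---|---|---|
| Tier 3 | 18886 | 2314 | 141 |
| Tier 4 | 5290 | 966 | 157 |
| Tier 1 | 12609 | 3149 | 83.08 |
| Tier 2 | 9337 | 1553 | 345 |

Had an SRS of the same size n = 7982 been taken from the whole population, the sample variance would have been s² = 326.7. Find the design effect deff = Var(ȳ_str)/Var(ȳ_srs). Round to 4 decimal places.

0.5845

Var(ȳ_str) = Σ Wₕ²(1−fₕ)sₕ²/nₕ with Wₕ = Nₕ/46122:
  Tier 3: (18886/46122)²·(1−2314/18886)·141/2314 = 0.0089650849
  Tier 4: (5290/46122)²·(1−966/5290)·157/966 = 0.0017476225
  Tier 1: (12609/46122)²·(1−3149/12609)·83.08/3149 = 0.0014793786
  Tier 2: (9337/46122)²·(1−1553/9337)·345/1553 = 0.0075899963
  → Var(ȳ_str) = 0.019782082.
Var(ȳ_srs) = (1 − 7982/46122)·326.7/7982 = 0.033846204.
deff = 0.019782082 / 0.033846204 = 0.5845.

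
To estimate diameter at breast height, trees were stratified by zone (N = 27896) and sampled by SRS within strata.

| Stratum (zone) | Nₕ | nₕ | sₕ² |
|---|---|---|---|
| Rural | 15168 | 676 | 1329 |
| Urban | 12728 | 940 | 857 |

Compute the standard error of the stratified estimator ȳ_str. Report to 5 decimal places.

0.85505

Var(ȳ_str) = Σₕ Wₕ²(1 − fₕ)sₕ²/nₕ with Wₕ = Nₕ/N, N = 27896.
Rural: Wₕ = 0.54373387; term = 0.54373387²·(1 − 0.04456751)·1329/676 = 0.55532991.
Urban: Wₕ = 0.45626613; term = 0.45626613²·(1 − 0.07385292)·857/940 = 0.17577997.
Sum = 0.73110988.
SE = √(0.73110988) = 0.85505.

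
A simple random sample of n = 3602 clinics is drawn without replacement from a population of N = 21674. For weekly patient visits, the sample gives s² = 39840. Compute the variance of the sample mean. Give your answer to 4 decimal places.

Under SRS without replacement, Var(ȳ) = (1 − f)·s²/n with f = n/N = 3602/21674 = 0.16618990.
Var(ȳ) = (1 − 0.16618990)·39840/3602 = 0.83381010·11.060522 = 9.2223748.

9.2224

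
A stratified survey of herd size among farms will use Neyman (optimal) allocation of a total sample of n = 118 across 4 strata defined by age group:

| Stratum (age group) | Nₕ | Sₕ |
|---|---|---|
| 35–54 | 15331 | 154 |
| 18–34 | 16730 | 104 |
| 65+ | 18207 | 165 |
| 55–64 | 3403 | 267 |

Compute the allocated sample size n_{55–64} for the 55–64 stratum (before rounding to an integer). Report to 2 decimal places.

Neyman allocation: nₕ = n·NₕSₕ / Σⱼ NⱼSⱼ.
Σ NⱼSⱼ = 15331·154 + 16730·104 + 18207·165 + 3403·267 = 8.01365 × 10^6.
n_{55–64} = 118·3403·267 / (8.01365 × 10^6) = 13.38.

13.38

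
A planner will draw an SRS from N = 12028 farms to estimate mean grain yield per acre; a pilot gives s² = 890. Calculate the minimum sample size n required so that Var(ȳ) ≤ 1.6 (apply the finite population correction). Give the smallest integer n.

532

Without fpc, n₀ = s²/D = 890/1.6 = 556.2500.
With fpc, (1 − n/N)·s²/n ≤ D requires n ≥ n₀/(1 + n₀/N) = 556.2500/(1 + 556.2500/12028) = 531.6626.
Rounding up, n = 532.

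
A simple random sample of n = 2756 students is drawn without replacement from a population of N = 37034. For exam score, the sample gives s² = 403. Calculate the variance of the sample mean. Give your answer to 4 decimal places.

0.1353

Under SRS without replacement, Var(ȳ) = (1 − f)·s²/n with f = n/N = 2756/37034 = 0.07441810.
Var(ȳ) = (1 − 0.07441810)·403/2756 = 0.92558190·0.14622642 = 0.13534452.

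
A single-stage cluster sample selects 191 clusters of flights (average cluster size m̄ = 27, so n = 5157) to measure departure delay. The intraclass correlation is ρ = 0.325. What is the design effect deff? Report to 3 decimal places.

deff = 1 + (27 − 1)·0.325 = 1 + 8.45 = 9.45.

9.450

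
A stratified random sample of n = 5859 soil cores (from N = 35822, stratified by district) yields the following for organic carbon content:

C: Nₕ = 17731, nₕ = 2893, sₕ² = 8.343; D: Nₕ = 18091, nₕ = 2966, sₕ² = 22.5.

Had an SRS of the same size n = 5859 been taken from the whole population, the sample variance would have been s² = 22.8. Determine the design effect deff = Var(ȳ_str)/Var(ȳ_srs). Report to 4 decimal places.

Var(ȳ_str) = Σ Wₕ²(1−fₕ)sₕ²/nₕ with Wₕ = Nₕ/35822:
  C: (17731/35822)²·(1−2893/17731)·8.343/2893 = 5.9126578 × 10^-4
  D: (18091/35822)²·(1−2966/18091)·22.5/2966 = 0.0016175945
  → Var(ȳ_str) = 0.0022088603.
Var(ȳ_srs) = (1 − 5859/35822)·22.8/5859 = 0.0032549687.
deff = 0.0022088603 / 0.0032549687 = 0.6786.

0.6786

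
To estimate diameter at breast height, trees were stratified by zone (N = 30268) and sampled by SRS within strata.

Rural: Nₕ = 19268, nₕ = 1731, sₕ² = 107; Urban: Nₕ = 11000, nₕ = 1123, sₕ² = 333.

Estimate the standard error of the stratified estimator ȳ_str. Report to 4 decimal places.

0.2408

Var(ȳ_str) = Σₕ Wₕ²(1 − fₕ)sₕ²/nₕ with Wₕ = Nₕ/N, N = 30268.
Rural: Wₕ = 0.63657989; term = 0.63657989²·(1 − 0.08983807)·107/1731 = 0.022798759.
Urban: Wₕ = 0.36342011; term = 0.36342011²·(1 − 0.10209091)·333/1123 = 0.035165336.
Sum = 0.057964095.
SE = √(0.057964095) = 0.2408.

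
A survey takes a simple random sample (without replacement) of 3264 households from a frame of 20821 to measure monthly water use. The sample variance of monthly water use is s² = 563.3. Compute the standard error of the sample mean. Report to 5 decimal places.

Under SRS without replacement, Var(ȳ) = (1 − f)·s²/n with f = n/N = 3264/20821 = 0.15676480.
Var(ȳ) = (1 − 0.15676480)·563.3/3264 = 0.84323520·0.17257966 = 0.14552524.
SE(ȳ) = √(0.14552524) = 0.38148.

0.38148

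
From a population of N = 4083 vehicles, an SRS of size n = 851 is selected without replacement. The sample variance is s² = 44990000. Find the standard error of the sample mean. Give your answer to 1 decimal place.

204.6

Under SRS without replacement, Var(ȳ) = (1 − f)·s²/n with f = n/N = 851/4083 = 0.20842518.
Var(ȳ) = (1 − 0.20842518)·44990000/851 = 0.79157482·52867.215 = 41848.356.
SE(ȳ) = √(41848.356) = 204.6.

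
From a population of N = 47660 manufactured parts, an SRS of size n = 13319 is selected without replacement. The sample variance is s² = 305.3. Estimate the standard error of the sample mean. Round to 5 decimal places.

Under SRS without replacement, Var(ȳ) = (1 − f)·s²/n with f = n/N = 13319/47660 = 0.27945867.
Var(ȳ) = (1 − 0.27945867)·305.3/13319 = 0.72054133·0.022922141 = 0.01651635.
SE(ȳ) = √(0.01651635) = 0.12852.

0.12852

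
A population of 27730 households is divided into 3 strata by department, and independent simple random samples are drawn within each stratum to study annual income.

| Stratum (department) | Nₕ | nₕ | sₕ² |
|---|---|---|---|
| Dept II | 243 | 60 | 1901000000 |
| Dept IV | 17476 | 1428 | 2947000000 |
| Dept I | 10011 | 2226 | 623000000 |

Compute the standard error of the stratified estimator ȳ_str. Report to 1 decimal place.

Var(ȳ_str) = Σₕ Wₕ²(1 − fₕ)sₕ²/nₕ with Wₕ = Nₕ/N, N = 27730.
Dept II: Wₕ = 0.00876307; term = 0.00876307²·(1 − 0.24691358)·1901000000/60 = 1832.2659.
Dept IV: Wₕ = 0.63021998; term = 0.63021998²·(1 − 0.08171206)·2947000000/1428 = 752688.26.
Dept I: Wₕ = 0.36101695; term = 0.36101695²·(1 − 0.22235541)·623000000/2226 = 28366.074.
Sum = 782886.6.
SE = √(782886.6) = 884.8.

884.8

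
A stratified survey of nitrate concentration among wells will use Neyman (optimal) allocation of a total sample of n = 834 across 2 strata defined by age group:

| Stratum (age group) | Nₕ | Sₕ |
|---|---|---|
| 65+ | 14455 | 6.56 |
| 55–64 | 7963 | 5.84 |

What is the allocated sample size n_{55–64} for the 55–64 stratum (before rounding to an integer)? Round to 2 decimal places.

274.43

Neyman allocation: nₕ = n·NₕSₕ / Σⱼ NⱼSⱼ.
Σ NⱼSⱼ = 14455·6.56 + 7963·5.84 = 141328.72.
n_{55–64} = 834·7963·5.84 / 141328.72 = 274.43.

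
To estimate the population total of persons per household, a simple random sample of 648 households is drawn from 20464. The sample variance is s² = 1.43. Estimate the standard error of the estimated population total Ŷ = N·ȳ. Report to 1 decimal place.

Var(Ŷ) = N²·Var(ȳ) = N²·(1 − n/N)·s²/n.
f = 648/20464 = 0.03166536; Var(ȳ) = 0.96833464·1.43/648 = 0.0021369113.
Var(Ŷ) = 20464² · 0.0021369113 = 894885.66.
SE(Ŷ) = √(894885.66) = 946.0.

946.0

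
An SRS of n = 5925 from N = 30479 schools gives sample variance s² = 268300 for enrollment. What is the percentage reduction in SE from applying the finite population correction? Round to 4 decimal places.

f = n/N = 5925/30479 = 0.19439614.
SE_no-fpc = √(s²/n) = 6.7292422; SE_fpc = √((1−f)s²/n) = 6.0398608.
Ratio = √(1−f) = 0.89755438. Reduction = 100·(1 − 0.89755438) = 10.2446%.

10.2446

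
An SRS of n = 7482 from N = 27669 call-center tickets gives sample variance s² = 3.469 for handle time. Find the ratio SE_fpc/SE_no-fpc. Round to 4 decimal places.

0.8542

f = n/N = 7482/27669 = 0.27041093.
SE_no-fpc = √(s²/n) = 0.021532443; SE_fpc = √((1−f)s²/n) = 0.018392148.
Ratio = √(1−f) = 0.85415986.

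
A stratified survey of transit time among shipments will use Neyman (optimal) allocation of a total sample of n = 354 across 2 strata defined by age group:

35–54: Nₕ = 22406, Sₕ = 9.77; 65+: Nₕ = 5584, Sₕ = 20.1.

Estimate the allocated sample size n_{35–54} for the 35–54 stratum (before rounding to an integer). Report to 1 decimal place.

234.0

Neyman allocation: nₕ = n·NₕSₕ / Σⱼ NⱼSⱼ.
Σ NⱼSⱼ = 22406·9.77 + 5584·20.1 = 331145.02.
n_{35–54} = 354·22406·9.77 / 331145.02 = 234.0.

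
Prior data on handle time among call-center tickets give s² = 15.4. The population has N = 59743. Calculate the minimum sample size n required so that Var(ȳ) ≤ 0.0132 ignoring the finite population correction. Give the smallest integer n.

1167

Without fpc, n₀ = s²/D = 15.4/0.0132 = 1166.6667.
Rounding up, n = 1167.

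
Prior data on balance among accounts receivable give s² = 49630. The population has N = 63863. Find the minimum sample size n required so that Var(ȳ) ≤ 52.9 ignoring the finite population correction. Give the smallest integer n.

Without fpc, n₀ = s²/D = 49630/52.9 = 938.1853.
Rounding up, n = 939.

939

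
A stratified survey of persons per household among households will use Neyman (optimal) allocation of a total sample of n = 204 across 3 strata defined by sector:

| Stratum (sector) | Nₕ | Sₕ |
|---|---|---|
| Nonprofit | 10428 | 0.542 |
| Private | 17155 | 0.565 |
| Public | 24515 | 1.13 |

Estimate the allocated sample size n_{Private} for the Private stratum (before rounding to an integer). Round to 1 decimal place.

45.9

Neyman allocation: nₕ = n·NₕSₕ / Σⱼ NⱼSⱼ.
Σ NⱼSⱼ = 10428·0.542 + 17155·0.565 + 24515·1.13 = 43046.501.
n_{Private} = 204·17155·0.565 / 43046.501 = 45.9.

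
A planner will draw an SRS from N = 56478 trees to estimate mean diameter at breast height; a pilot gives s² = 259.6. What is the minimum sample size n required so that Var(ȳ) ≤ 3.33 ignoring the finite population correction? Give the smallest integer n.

Without fpc, n₀ = s²/D = 259.6/3.33 = 77.9580.
Rounding up, n = 78.

78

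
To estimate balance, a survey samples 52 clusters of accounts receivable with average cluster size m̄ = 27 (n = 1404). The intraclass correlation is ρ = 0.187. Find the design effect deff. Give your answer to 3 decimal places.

5.862

deff = 1 + (27 − 1)·0.187 = 1 + 4.862 = 5.862.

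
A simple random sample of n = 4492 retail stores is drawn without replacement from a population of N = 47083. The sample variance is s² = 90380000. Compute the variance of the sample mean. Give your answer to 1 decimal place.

Under SRS without replacement, Var(ȳ) = (1 − f)·s²/n with f = n/N = 4492/47083 = 0.09540599.
Var(ȳ) = (1 − 0.09540599)·90380000/4492 = 0.90459401·20120.214 = 18200.625.

18200.6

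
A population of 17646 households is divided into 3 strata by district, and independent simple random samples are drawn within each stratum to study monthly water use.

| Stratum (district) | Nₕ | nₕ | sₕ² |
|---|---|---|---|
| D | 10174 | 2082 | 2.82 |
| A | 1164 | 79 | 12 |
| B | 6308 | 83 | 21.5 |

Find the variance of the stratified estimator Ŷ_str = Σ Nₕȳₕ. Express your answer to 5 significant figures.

Var(Ŷ_str) = Σₕ Nₕ²(1 − fₕ)sₕ²/nₕ.
D: 10174²·(1 − 2082/10174)·2.82/2082 = 111510.56.
A: 1164²·(1 − 79/1164)·12/79 = 191838.99.
B: 6308²·(1 − 83/6308)·21.5/83 = 1.017165 × 10^7.
Sum = 1.0475 × 10^7.

1.0475 × 10^7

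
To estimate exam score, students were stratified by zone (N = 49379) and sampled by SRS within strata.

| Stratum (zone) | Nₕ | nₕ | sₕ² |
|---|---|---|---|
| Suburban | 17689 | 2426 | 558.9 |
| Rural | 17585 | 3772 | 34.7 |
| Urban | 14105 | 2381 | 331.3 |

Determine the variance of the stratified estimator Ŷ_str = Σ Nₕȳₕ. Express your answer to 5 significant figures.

8.7444 × 10^7

Var(Ŷ_str) = Σₕ Nₕ²(1 − fₕ)sₕ²/nₕ.
Suburban: 17689²·(1 − 2426/17689)·558.9/2426 = 6.2199444 × 10^7.
Rural: 17585²·(1 − 3772/17585)·34.7/3772 = 2.2345402 × 10^6.
Urban: 14105²·(1 − 2381/14105)·331.3/2381 = 2.3009699 × 10^7.
Sum = 8.7443683 × 10^7.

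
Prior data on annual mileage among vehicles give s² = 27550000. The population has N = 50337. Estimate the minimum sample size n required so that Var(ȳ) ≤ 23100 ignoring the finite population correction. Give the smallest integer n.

Without fpc, n₀ = s²/D = 27550000/23100 = 1192.6407.
Rounding up, n = 1193.

1193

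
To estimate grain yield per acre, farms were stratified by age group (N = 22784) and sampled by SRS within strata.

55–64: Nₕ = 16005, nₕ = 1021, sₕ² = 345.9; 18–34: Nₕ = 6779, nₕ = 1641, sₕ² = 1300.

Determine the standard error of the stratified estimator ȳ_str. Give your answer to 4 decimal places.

0.4579

Var(ȳ_str) = Σₕ Wₕ²(1 − fₕ)sₕ²/nₕ with Wₕ = Nₕ/N, N = 22784.
55–64: Wₕ = 0.70246664; term = 0.70246664²·(1 − 0.06379256)·345.9/1021 = 0.15651224.
18–34: Wₕ = 0.29753336; term = 0.29753336²·(1 − 0.24207110)·1300/1641 = 0.05315383.
Sum = 0.20966607.
SE = √(0.20966607) = 0.4579.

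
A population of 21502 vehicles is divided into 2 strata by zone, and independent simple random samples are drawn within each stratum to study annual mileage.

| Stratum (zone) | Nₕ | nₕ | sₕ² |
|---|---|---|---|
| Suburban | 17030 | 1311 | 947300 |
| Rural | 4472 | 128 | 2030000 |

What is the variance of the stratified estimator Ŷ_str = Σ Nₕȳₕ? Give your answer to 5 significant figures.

5.0152 × 10^11

Var(Ŷ_str) = Σₕ Nₕ²(1 − fₕ)sₕ²/nₕ.
Suburban: 17030²·(1 − 1311/17030)·947300/1311 = 1.9343026 × 10^11.
Rural: 4472²·(1 − 128/4472)·2030000/128 = 3.0809006 × 10^11.
Sum = 5.0152032 × 10^11.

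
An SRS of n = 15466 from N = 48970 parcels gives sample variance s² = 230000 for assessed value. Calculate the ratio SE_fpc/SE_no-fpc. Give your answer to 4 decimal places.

0.8271

f = n/N = 15466/48970 = 0.31582602.
SE_no-fpc = √(s²/n) = 3.8563364; SE_fpc = √((1−f)s²/n) = 3.1897614.
Ratio = √(1−f) = 0.82714810.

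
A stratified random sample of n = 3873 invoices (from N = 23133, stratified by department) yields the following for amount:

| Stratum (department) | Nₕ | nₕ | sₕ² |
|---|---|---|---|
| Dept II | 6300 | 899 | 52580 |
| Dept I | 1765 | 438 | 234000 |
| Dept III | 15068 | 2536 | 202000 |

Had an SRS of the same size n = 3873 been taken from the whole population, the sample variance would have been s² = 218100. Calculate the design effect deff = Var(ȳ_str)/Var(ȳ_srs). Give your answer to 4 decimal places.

0.7287

Var(ȳ_str) = Σ Wₕ²(1−fₕ)sₕ²/nₕ with Wₕ = Nₕ/23133:
  Dept II: (6300/23133)²·(1−899/6300)·52580/899 = 3.718876
  Dept I: (1765/23133)²·(1−438/1765)·234000/438 = 2.3382636
  Dept III: (15068/23133)²·(1−2536/15068)·202000/2536 = 28.106981
  → Var(ȳ_str) = 34.164121.
Var(ȳ_srs) = (1 − 3873/23133)·218100/3873 = 46.884846.
deff = 34.164121 / 46.884846 = 0.7287.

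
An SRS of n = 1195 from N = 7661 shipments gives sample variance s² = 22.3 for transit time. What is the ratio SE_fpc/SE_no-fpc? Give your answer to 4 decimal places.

0.9187

f = n/N = 1195/7661 = 0.15598486.
SE_no-fpc = √(s²/n) = 0.13660559; SE_fpc = √((1−f)s²/n) = 0.12549996.
Ratio = √(1−f) = 0.91870297.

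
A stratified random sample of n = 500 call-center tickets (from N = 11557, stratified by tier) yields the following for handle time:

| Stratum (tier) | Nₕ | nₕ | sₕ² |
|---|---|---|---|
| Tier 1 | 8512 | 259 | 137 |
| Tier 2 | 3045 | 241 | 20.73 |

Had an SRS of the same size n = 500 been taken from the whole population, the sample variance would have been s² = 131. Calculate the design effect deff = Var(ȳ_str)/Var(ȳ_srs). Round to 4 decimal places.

Var(ȳ_str) = Σ Wₕ²(1−fₕ)sₕ²/nₕ with Wₕ = Nₕ/11557:
  Tier 1: (8512/11557)²·(1−259/8512)·137/259 = 0.27821083
  Tier 2: (3045/11557)²·(1−241/3045)·20.73/241 = 0.005498666
  → Var(ȳ_str) = 0.2837095.
Var(ȳ_srs) = (1 − 500/11557)·131/500 = 0.25066488.
deff = 0.2837095 / 0.25066488 = 1.1318.

1.1318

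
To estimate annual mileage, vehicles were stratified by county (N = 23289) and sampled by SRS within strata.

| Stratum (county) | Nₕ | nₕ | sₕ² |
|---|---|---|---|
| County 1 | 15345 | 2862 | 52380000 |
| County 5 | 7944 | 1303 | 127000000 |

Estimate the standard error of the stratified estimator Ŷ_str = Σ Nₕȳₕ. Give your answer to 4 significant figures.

Var(Ŷ_str) = Σₕ Nₕ²(1 − fₕ)sₕ²/nₕ.
County 1: 15345²·(1 − 2862/15345)·52380000/2862 = 3.5057563 × 10^12.
County 5: 7944²·(1 − 1303/7944)·127000000/1303 = 5.1419994 × 10^12.
Sum = 8.6477557 × 10^12.
SE = √(8.6477557 × 10^12) = 2.941 × 10^6.

2.941 × 10^6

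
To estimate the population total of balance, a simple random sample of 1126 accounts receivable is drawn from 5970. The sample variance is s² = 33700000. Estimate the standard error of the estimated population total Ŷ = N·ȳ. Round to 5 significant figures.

930330

Var(Ŷ) = N²·Var(ȳ) = N²·(1 − n/N)·s²/n.
f = 1126/5970 = 0.18860972; Var(ȳ) = 0.81139028·33700000/1126 = 24284.061.
Var(Ŷ) = 5970² · 24284.061 = 8.6550579 × 10^11.
SE(Ŷ) = √(8.6550579 × 10^11) = 930330.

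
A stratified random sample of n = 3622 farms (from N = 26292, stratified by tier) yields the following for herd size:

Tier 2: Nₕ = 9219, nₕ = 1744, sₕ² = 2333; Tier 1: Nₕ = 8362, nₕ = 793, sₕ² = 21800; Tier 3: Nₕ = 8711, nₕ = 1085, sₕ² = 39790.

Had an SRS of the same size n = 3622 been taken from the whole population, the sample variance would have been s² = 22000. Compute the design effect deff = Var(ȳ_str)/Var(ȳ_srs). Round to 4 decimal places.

1.1790

Var(ȳ_str) = Σ Wₕ²(1−fₕ)sₕ²/nₕ with Wₕ = Nₕ/26292:
  Tier 2: (9219/26292)²·(1−1744/9219)·2333/1744 = 0.13335706
  Tier 1: (8362/26292)²·(1−793/8362)·21800/793 = 2.5170088
  Tier 3: (8711/26292)²·(1−1085/8711)·39790/1085 = 3.5242099
  → Var(ȳ_str) = 6.1745758.
Var(ȳ_srs) = (1 − 3622/26292)·22000/3622 = 5.2372358.
deff = 6.1745758 / 5.2372358 = 1.1790.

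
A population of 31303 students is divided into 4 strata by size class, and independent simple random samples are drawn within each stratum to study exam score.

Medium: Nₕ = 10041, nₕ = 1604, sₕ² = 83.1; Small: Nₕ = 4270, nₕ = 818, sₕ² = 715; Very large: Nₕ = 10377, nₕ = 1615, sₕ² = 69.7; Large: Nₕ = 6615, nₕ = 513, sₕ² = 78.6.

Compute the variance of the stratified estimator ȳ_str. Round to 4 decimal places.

Var(ȳ_str) = Σₕ Wₕ²(1 − fₕ)sₕ²/nₕ with Wₕ = Nₕ/N, N = 31303.
Medium: Wₕ = 0.32076798; term = 0.32076798²·(1 − 0.15974505)·83.1/1604 = 0.0044790896.
Small: Wₕ = 0.13640865; term = 0.13640865²·(1 − 0.19156909)·715/818 = 0.013148599.
Very large: Wₕ = 0.33150177; term = 0.33150177²·(1 − 0.15563265)·69.7/1615 = 0.0040046392.
Large: Wₕ = 0.21132160; term = 0.21132160²·(1 − 0.07755102)·78.6/513 = 0.0063115396.
Sum = 0.027943867.

0.0279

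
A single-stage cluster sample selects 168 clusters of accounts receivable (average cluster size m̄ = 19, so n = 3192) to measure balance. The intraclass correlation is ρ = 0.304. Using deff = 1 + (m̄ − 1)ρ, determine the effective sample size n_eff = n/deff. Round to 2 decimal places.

deff = 1 + (19 − 1)·0.304 = 1 + 5.472 = 6.472.
n_eff = 3192 / 6.472 = 493.20.

493.20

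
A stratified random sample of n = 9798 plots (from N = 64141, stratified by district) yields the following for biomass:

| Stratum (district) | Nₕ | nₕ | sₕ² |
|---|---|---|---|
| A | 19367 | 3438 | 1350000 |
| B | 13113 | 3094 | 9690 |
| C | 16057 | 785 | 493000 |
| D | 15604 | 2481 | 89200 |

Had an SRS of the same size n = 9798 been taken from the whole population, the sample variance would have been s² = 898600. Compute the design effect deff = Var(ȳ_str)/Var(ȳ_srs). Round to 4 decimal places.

Var(ȳ_str) = Σ Wₕ²(1−fₕ)sₕ²/nₕ with Wₕ = Nₕ/64141:
  A: (19367/64141)²·(1−3438/19367)·1350000/3438 = 29.444712
  B: (13113/64141)²·(1−3094/13113)·9690/3094 = 0.10001346
  C: (16057/64141)²·(1−785/16057)·493000/785 = 37.433991
  D: (15604/64141)²·(1−2481/15604)·89200/2481 = 1.7895165
  → Var(ȳ_str) = 68.768233.
Var(ȳ_srs) = (1 − 9798/64141)·898600/9798 = 77.702835.
deff = 68.768233 / 77.702835 = 0.8850.

0.8850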